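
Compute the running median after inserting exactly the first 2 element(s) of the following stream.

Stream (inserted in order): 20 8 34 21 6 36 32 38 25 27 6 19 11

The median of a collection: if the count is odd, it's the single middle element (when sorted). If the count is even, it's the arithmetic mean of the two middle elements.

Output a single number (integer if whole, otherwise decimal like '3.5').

Answer: 14

Derivation:
Step 1: insert 20 -> lo=[20] (size 1, max 20) hi=[] (size 0) -> median=20
Step 2: insert 8 -> lo=[8] (size 1, max 8) hi=[20] (size 1, min 20) -> median=14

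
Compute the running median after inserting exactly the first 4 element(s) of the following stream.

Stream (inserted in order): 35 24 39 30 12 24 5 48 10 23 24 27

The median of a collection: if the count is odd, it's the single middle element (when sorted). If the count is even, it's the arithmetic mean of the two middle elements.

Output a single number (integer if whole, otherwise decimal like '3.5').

Answer: 32.5

Derivation:
Step 1: insert 35 -> lo=[35] (size 1, max 35) hi=[] (size 0) -> median=35
Step 2: insert 24 -> lo=[24] (size 1, max 24) hi=[35] (size 1, min 35) -> median=29.5
Step 3: insert 39 -> lo=[24, 35] (size 2, max 35) hi=[39] (size 1, min 39) -> median=35
Step 4: insert 30 -> lo=[24, 30] (size 2, max 30) hi=[35, 39] (size 2, min 35) -> median=32.5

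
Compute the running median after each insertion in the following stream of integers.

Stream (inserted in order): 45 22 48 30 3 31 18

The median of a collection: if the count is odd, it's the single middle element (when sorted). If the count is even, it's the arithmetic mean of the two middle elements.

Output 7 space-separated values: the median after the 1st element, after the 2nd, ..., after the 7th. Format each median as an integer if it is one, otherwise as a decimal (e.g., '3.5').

Answer: 45 33.5 45 37.5 30 30.5 30

Derivation:
Step 1: insert 45 -> lo=[45] (size 1, max 45) hi=[] (size 0) -> median=45
Step 2: insert 22 -> lo=[22] (size 1, max 22) hi=[45] (size 1, min 45) -> median=33.5
Step 3: insert 48 -> lo=[22, 45] (size 2, max 45) hi=[48] (size 1, min 48) -> median=45
Step 4: insert 30 -> lo=[22, 30] (size 2, max 30) hi=[45, 48] (size 2, min 45) -> median=37.5
Step 5: insert 3 -> lo=[3, 22, 30] (size 3, max 30) hi=[45, 48] (size 2, min 45) -> median=30
Step 6: insert 31 -> lo=[3, 22, 30] (size 3, max 30) hi=[31, 45, 48] (size 3, min 31) -> median=30.5
Step 7: insert 18 -> lo=[3, 18, 22, 30] (size 4, max 30) hi=[31, 45, 48] (size 3, min 31) -> median=30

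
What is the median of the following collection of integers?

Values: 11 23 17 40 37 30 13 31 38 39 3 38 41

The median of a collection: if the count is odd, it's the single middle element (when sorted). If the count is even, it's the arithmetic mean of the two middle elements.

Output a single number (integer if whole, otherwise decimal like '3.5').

Step 1: insert 11 -> lo=[11] (size 1, max 11) hi=[] (size 0) -> median=11
Step 2: insert 23 -> lo=[11] (size 1, max 11) hi=[23] (size 1, min 23) -> median=17
Step 3: insert 17 -> lo=[11, 17] (size 2, max 17) hi=[23] (size 1, min 23) -> median=17
Step 4: insert 40 -> lo=[11, 17] (size 2, max 17) hi=[23, 40] (size 2, min 23) -> median=20
Step 5: insert 37 -> lo=[11, 17, 23] (size 3, max 23) hi=[37, 40] (size 2, min 37) -> median=23
Step 6: insert 30 -> lo=[11, 17, 23] (size 3, max 23) hi=[30, 37, 40] (size 3, min 30) -> median=26.5
Step 7: insert 13 -> lo=[11, 13, 17, 23] (size 4, max 23) hi=[30, 37, 40] (size 3, min 30) -> median=23
Step 8: insert 31 -> lo=[11, 13, 17, 23] (size 4, max 23) hi=[30, 31, 37, 40] (size 4, min 30) -> median=26.5
Step 9: insert 38 -> lo=[11, 13, 17, 23, 30] (size 5, max 30) hi=[31, 37, 38, 40] (size 4, min 31) -> median=30
Step 10: insert 39 -> lo=[11, 13, 17, 23, 30] (size 5, max 30) hi=[31, 37, 38, 39, 40] (size 5, min 31) -> median=30.5
Step 11: insert 3 -> lo=[3, 11, 13, 17, 23, 30] (size 6, max 30) hi=[31, 37, 38, 39, 40] (size 5, min 31) -> median=30
Step 12: insert 38 -> lo=[3, 11, 13, 17, 23, 30] (size 6, max 30) hi=[31, 37, 38, 38, 39, 40] (size 6, min 31) -> median=30.5
Step 13: insert 41 -> lo=[3, 11, 13, 17, 23, 30, 31] (size 7, max 31) hi=[37, 38, 38, 39, 40, 41] (size 6, min 37) -> median=31

Answer: 31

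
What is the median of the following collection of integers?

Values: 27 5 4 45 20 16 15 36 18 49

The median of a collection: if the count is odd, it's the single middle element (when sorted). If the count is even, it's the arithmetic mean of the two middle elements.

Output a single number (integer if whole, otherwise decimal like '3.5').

Step 1: insert 27 -> lo=[27] (size 1, max 27) hi=[] (size 0) -> median=27
Step 2: insert 5 -> lo=[5] (size 1, max 5) hi=[27] (size 1, min 27) -> median=16
Step 3: insert 4 -> lo=[4, 5] (size 2, max 5) hi=[27] (size 1, min 27) -> median=5
Step 4: insert 45 -> lo=[4, 5] (size 2, max 5) hi=[27, 45] (size 2, min 27) -> median=16
Step 5: insert 20 -> lo=[4, 5, 20] (size 3, max 20) hi=[27, 45] (size 2, min 27) -> median=20
Step 6: insert 16 -> lo=[4, 5, 16] (size 3, max 16) hi=[20, 27, 45] (size 3, min 20) -> median=18
Step 7: insert 15 -> lo=[4, 5, 15, 16] (size 4, max 16) hi=[20, 27, 45] (size 3, min 20) -> median=16
Step 8: insert 36 -> lo=[4, 5, 15, 16] (size 4, max 16) hi=[20, 27, 36, 45] (size 4, min 20) -> median=18
Step 9: insert 18 -> lo=[4, 5, 15, 16, 18] (size 5, max 18) hi=[20, 27, 36, 45] (size 4, min 20) -> median=18
Step 10: insert 49 -> lo=[4, 5, 15, 16, 18] (size 5, max 18) hi=[20, 27, 36, 45, 49] (size 5, min 20) -> median=19

Answer: 19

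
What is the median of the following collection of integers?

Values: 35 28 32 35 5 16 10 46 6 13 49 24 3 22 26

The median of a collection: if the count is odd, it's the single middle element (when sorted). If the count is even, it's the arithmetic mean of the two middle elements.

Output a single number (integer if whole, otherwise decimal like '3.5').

Step 1: insert 35 -> lo=[35] (size 1, max 35) hi=[] (size 0) -> median=35
Step 2: insert 28 -> lo=[28] (size 1, max 28) hi=[35] (size 1, min 35) -> median=31.5
Step 3: insert 32 -> lo=[28, 32] (size 2, max 32) hi=[35] (size 1, min 35) -> median=32
Step 4: insert 35 -> lo=[28, 32] (size 2, max 32) hi=[35, 35] (size 2, min 35) -> median=33.5
Step 5: insert 5 -> lo=[5, 28, 32] (size 3, max 32) hi=[35, 35] (size 2, min 35) -> median=32
Step 6: insert 16 -> lo=[5, 16, 28] (size 3, max 28) hi=[32, 35, 35] (size 3, min 32) -> median=30
Step 7: insert 10 -> lo=[5, 10, 16, 28] (size 4, max 28) hi=[32, 35, 35] (size 3, min 32) -> median=28
Step 8: insert 46 -> lo=[5, 10, 16, 28] (size 4, max 28) hi=[32, 35, 35, 46] (size 4, min 32) -> median=30
Step 9: insert 6 -> lo=[5, 6, 10, 16, 28] (size 5, max 28) hi=[32, 35, 35, 46] (size 4, min 32) -> median=28
Step 10: insert 13 -> lo=[5, 6, 10, 13, 16] (size 5, max 16) hi=[28, 32, 35, 35, 46] (size 5, min 28) -> median=22
Step 11: insert 49 -> lo=[5, 6, 10, 13, 16, 28] (size 6, max 28) hi=[32, 35, 35, 46, 49] (size 5, min 32) -> median=28
Step 12: insert 24 -> lo=[5, 6, 10, 13, 16, 24] (size 6, max 24) hi=[28, 32, 35, 35, 46, 49] (size 6, min 28) -> median=26
Step 13: insert 3 -> lo=[3, 5, 6, 10, 13, 16, 24] (size 7, max 24) hi=[28, 32, 35, 35, 46, 49] (size 6, min 28) -> median=24
Step 14: insert 22 -> lo=[3, 5, 6, 10, 13, 16, 22] (size 7, max 22) hi=[24, 28, 32, 35, 35, 46, 49] (size 7, min 24) -> median=23
Step 15: insert 26 -> lo=[3, 5, 6, 10, 13, 16, 22, 24] (size 8, max 24) hi=[26, 28, 32, 35, 35, 46, 49] (size 7, min 26) -> median=24

Answer: 24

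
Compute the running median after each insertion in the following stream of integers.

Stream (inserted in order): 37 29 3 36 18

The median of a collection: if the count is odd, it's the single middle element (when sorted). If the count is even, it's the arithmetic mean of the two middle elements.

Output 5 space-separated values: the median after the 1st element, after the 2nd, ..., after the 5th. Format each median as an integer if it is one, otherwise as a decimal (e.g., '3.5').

Answer: 37 33 29 32.5 29

Derivation:
Step 1: insert 37 -> lo=[37] (size 1, max 37) hi=[] (size 0) -> median=37
Step 2: insert 29 -> lo=[29] (size 1, max 29) hi=[37] (size 1, min 37) -> median=33
Step 3: insert 3 -> lo=[3, 29] (size 2, max 29) hi=[37] (size 1, min 37) -> median=29
Step 4: insert 36 -> lo=[3, 29] (size 2, max 29) hi=[36, 37] (size 2, min 36) -> median=32.5
Step 5: insert 18 -> lo=[3, 18, 29] (size 3, max 29) hi=[36, 37] (size 2, min 36) -> median=29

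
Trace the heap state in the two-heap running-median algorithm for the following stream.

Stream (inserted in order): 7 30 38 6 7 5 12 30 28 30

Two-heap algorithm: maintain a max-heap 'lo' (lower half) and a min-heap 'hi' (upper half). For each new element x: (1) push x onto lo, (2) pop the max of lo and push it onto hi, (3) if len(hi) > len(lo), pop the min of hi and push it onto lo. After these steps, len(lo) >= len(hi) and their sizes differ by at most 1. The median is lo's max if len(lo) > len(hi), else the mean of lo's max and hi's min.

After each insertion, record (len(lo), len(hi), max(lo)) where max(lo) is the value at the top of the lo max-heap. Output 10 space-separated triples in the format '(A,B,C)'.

Answer: (1,0,7) (1,1,7) (2,1,30) (2,2,7) (3,2,7) (3,3,7) (4,3,7) (4,4,7) (5,4,12) (5,5,12)

Derivation:
Step 1: insert 7 -> lo=[7] hi=[] -> (len(lo)=1, len(hi)=0, max(lo)=7)
Step 2: insert 30 -> lo=[7] hi=[30] -> (len(lo)=1, len(hi)=1, max(lo)=7)
Step 3: insert 38 -> lo=[7, 30] hi=[38] -> (len(lo)=2, len(hi)=1, max(lo)=30)
Step 4: insert 6 -> lo=[6, 7] hi=[30, 38] -> (len(lo)=2, len(hi)=2, max(lo)=7)
Step 5: insert 7 -> lo=[6, 7, 7] hi=[30, 38] -> (len(lo)=3, len(hi)=2, max(lo)=7)
Step 6: insert 5 -> lo=[5, 6, 7] hi=[7, 30, 38] -> (len(lo)=3, len(hi)=3, max(lo)=7)
Step 7: insert 12 -> lo=[5, 6, 7, 7] hi=[12, 30, 38] -> (len(lo)=4, len(hi)=3, max(lo)=7)
Step 8: insert 30 -> lo=[5, 6, 7, 7] hi=[12, 30, 30, 38] -> (len(lo)=4, len(hi)=4, max(lo)=7)
Step 9: insert 28 -> lo=[5, 6, 7, 7, 12] hi=[28, 30, 30, 38] -> (len(lo)=5, len(hi)=4, max(lo)=12)
Step 10: insert 30 -> lo=[5, 6, 7, 7, 12] hi=[28, 30, 30, 30, 38] -> (len(lo)=5, len(hi)=5, max(lo)=12)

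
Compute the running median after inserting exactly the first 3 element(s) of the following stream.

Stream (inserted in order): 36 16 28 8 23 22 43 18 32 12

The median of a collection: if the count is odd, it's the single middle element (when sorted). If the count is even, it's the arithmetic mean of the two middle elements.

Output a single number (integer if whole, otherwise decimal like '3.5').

Answer: 28

Derivation:
Step 1: insert 36 -> lo=[36] (size 1, max 36) hi=[] (size 0) -> median=36
Step 2: insert 16 -> lo=[16] (size 1, max 16) hi=[36] (size 1, min 36) -> median=26
Step 3: insert 28 -> lo=[16, 28] (size 2, max 28) hi=[36] (size 1, min 36) -> median=28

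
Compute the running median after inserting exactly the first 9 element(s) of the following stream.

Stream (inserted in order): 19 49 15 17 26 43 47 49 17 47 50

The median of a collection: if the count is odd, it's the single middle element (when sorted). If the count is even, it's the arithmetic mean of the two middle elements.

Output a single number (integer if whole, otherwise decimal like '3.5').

Step 1: insert 19 -> lo=[19] (size 1, max 19) hi=[] (size 0) -> median=19
Step 2: insert 49 -> lo=[19] (size 1, max 19) hi=[49] (size 1, min 49) -> median=34
Step 3: insert 15 -> lo=[15, 19] (size 2, max 19) hi=[49] (size 1, min 49) -> median=19
Step 4: insert 17 -> lo=[15, 17] (size 2, max 17) hi=[19, 49] (size 2, min 19) -> median=18
Step 5: insert 26 -> lo=[15, 17, 19] (size 3, max 19) hi=[26, 49] (size 2, min 26) -> median=19
Step 6: insert 43 -> lo=[15, 17, 19] (size 3, max 19) hi=[26, 43, 49] (size 3, min 26) -> median=22.5
Step 7: insert 47 -> lo=[15, 17, 19, 26] (size 4, max 26) hi=[43, 47, 49] (size 3, min 43) -> median=26
Step 8: insert 49 -> lo=[15, 17, 19, 26] (size 4, max 26) hi=[43, 47, 49, 49] (size 4, min 43) -> median=34.5
Step 9: insert 17 -> lo=[15, 17, 17, 19, 26] (size 5, max 26) hi=[43, 47, 49, 49] (size 4, min 43) -> median=26

Answer: 26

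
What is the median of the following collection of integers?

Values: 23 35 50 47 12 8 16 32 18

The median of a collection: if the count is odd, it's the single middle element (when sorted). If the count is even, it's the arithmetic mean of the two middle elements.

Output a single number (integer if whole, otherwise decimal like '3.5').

Answer: 23

Derivation:
Step 1: insert 23 -> lo=[23] (size 1, max 23) hi=[] (size 0) -> median=23
Step 2: insert 35 -> lo=[23] (size 1, max 23) hi=[35] (size 1, min 35) -> median=29
Step 3: insert 50 -> lo=[23, 35] (size 2, max 35) hi=[50] (size 1, min 50) -> median=35
Step 4: insert 47 -> lo=[23, 35] (size 2, max 35) hi=[47, 50] (size 2, min 47) -> median=41
Step 5: insert 12 -> lo=[12, 23, 35] (size 3, max 35) hi=[47, 50] (size 2, min 47) -> median=35
Step 6: insert 8 -> lo=[8, 12, 23] (size 3, max 23) hi=[35, 47, 50] (size 3, min 35) -> median=29
Step 7: insert 16 -> lo=[8, 12, 16, 23] (size 4, max 23) hi=[35, 47, 50] (size 3, min 35) -> median=23
Step 8: insert 32 -> lo=[8, 12, 16, 23] (size 4, max 23) hi=[32, 35, 47, 50] (size 4, min 32) -> median=27.5
Step 9: insert 18 -> lo=[8, 12, 16, 18, 23] (size 5, max 23) hi=[32, 35, 47, 50] (size 4, min 32) -> median=23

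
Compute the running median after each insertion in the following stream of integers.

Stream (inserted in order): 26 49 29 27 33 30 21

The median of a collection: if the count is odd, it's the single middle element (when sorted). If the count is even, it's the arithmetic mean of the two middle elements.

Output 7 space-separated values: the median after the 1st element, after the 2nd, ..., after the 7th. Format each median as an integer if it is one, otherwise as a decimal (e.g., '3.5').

Answer: 26 37.5 29 28 29 29.5 29

Derivation:
Step 1: insert 26 -> lo=[26] (size 1, max 26) hi=[] (size 0) -> median=26
Step 2: insert 49 -> lo=[26] (size 1, max 26) hi=[49] (size 1, min 49) -> median=37.5
Step 3: insert 29 -> lo=[26, 29] (size 2, max 29) hi=[49] (size 1, min 49) -> median=29
Step 4: insert 27 -> lo=[26, 27] (size 2, max 27) hi=[29, 49] (size 2, min 29) -> median=28
Step 5: insert 33 -> lo=[26, 27, 29] (size 3, max 29) hi=[33, 49] (size 2, min 33) -> median=29
Step 6: insert 30 -> lo=[26, 27, 29] (size 3, max 29) hi=[30, 33, 49] (size 3, min 30) -> median=29.5
Step 7: insert 21 -> lo=[21, 26, 27, 29] (size 4, max 29) hi=[30, 33, 49] (size 3, min 30) -> median=29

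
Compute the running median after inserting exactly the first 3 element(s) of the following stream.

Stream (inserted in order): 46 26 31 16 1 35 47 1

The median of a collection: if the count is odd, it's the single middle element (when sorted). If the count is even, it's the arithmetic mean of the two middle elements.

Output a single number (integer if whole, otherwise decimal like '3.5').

Answer: 31

Derivation:
Step 1: insert 46 -> lo=[46] (size 1, max 46) hi=[] (size 0) -> median=46
Step 2: insert 26 -> lo=[26] (size 1, max 26) hi=[46] (size 1, min 46) -> median=36
Step 3: insert 31 -> lo=[26, 31] (size 2, max 31) hi=[46] (size 1, min 46) -> median=31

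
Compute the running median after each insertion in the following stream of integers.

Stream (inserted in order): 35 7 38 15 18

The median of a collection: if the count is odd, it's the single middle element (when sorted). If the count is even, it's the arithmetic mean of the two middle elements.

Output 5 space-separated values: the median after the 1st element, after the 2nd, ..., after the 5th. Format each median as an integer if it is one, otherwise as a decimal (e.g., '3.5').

Step 1: insert 35 -> lo=[35] (size 1, max 35) hi=[] (size 0) -> median=35
Step 2: insert 7 -> lo=[7] (size 1, max 7) hi=[35] (size 1, min 35) -> median=21
Step 3: insert 38 -> lo=[7, 35] (size 2, max 35) hi=[38] (size 1, min 38) -> median=35
Step 4: insert 15 -> lo=[7, 15] (size 2, max 15) hi=[35, 38] (size 2, min 35) -> median=25
Step 5: insert 18 -> lo=[7, 15, 18] (size 3, max 18) hi=[35, 38] (size 2, min 35) -> median=18

Answer: 35 21 35 25 18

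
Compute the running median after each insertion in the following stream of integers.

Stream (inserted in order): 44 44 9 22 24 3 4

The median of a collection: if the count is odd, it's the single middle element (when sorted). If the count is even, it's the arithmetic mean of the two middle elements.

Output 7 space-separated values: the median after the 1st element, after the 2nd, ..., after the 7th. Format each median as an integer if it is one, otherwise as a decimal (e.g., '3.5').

Answer: 44 44 44 33 24 23 22

Derivation:
Step 1: insert 44 -> lo=[44] (size 1, max 44) hi=[] (size 0) -> median=44
Step 2: insert 44 -> lo=[44] (size 1, max 44) hi=[44] (size 1, min 44) -> median=44
Step 3: insert 9 -> lo=[9, 44] (size 2, max 44) hi=[44] (size 1, min 44) -> median=44
Step 4: insert 22 -> lo=[9, 22] (size 2, max 22) hi=[44, 44] (size 2, min 44) -> median=33
Step 5: insert 24 -> lo=[9, 22, 24] (size 3, max 24) hi=[44, 44] (size 2, min 44) -> median=24
Step 6: insert 3 -> lo=[3, 9, 22] (size 3, max 22) hi=[24, 44, 44] (size 3, min 24) -> median=23
Step 7: insert 4 -> lo=[3, 4, 9, 22] (size 4, max 22) hi=[24, 44, 44] (size 3, min 24) -> median=22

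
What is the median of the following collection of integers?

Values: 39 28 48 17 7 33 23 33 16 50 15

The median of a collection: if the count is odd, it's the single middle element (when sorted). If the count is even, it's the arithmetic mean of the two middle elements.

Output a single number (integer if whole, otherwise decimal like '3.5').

Answer: 28

Derivation:
Step 1: insert 39 -> lo=[39] (size 1, max 39) hi=[] (size 0) -> median=39
Step 2: insert 28 -> lo=[28] (size 1, max 28) hi=[39] (size 1, min 39) -> median=33.5
Step 3: insert 48 -> lo=[28, 39] (size 2, max 39) hi=[48] (size 1, min 48) -> median=39
Step 4: insert 17 -> lo=[17, 28] (size 2, max 28) hi=[39, 48] (size 2, min 39) -> median=33.5
Step 5: insert 7 -> lo=[7, 17, 28] (size 3, max 28) hi=[39, 48] (size 2, min 39) -> median=28
Step 6: insert 33 -> lo=[7, 17, 28] (size 3, max 28) hi=[33, 39, 48] (size 3, min 33) -> median=30.5
Step 7: insert 23 -> lo=[7, 17, 23, 28] (size 4, max 28) hi=[33, 39, 48] (size 3, min 33) -> median=28
Step 8: insert 33 -> lo=[7, 17, 23, 28] (size 4, max 28) hi=[33, 33, 39, 48] (size 4, min 33) -> median=30.5
Step 9: insert 16 -> lo=[7, 16, 17, 23, 28] (size 5, max 28) hi=[33, 33, 39, 48] (size 4, min 33) -> median=28
Step 10: insert 50 -> lo=[7, 16, 17, 23, 28] (size 5, max 28) hi=[33, 33, 39, 48, 50] (size 5, min 33) -> median=30.5
Step 11: insert 15 -> lo=[7, 15, 16, 17, 23, 28] (size 6, max 28) hi=[33, 33, 39, 48, 50] (size 5, min 33) -> median=28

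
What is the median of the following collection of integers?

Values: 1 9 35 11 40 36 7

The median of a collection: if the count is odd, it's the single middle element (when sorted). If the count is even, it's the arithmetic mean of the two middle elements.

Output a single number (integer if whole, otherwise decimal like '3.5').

Answer: 11

Derivation:
Step 1: insert 1 -> lo=[1] (size 1, max 1) hi=[] (size 0) -> median=1
Step 2: insert 9 -> lo=[1] (size 1, max 1) hi=[9] (size 1, min 9) -> median=5
Step 3: insert 35 -> lo=[1, 9] (size 2, max 9) hi=[35] (size 1, min 35) -> median=9
Step 4: insert 11 -> lo=[1, 9] (size 2, max 9) hi=[11, 35] (size 2, min 11) -> median=10
Step 5: insert 40 -> lo=[1, 9, 11] (size 3, max 11) hi=[35, 40] (size 2, min 35) -> median=11
Step 6: insert 36 -> lo=[1, 9, 11] (size 3, max 11) hi=[35, 36, 40] (size 3, min 35) -> median=23
Step 7: insert 7 -> lo=[1, 7, 9, 11] (size 4, max 11) hi=[35, 36, 40] (size 3, min 35) -> median=11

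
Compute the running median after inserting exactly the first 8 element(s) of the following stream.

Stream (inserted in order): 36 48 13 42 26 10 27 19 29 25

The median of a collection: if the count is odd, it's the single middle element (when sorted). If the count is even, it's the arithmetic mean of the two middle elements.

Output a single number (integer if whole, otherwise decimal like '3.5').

Step 1: insert 36 -> lo=[36] (size 1, max 36) hi=[] (size 0) -> median=36
Step 2: insert 48 -> lo=[36] (size 1, max 36) hi=[48] (size 1, min 48) -> median=42
Step 3: insert 13 -> lo=[13, 36] (size 2, max 36) hi=[48] (size 1, min 48) -> median=36
Step 4: insert 42 -> lo=[13, 36] (size 2, max 36) hi=[42, 48] (size 2, min 42) -> median=39
Step 5: insert 26 -> lo=[13, 26, 36] (size 3, max 36) hi=[42, 48] (size 2, min 42) -> median=36
Step 6: insert 10 -> lo=[10, 13, 26] (size 3, max 26) hi=[36, 42, 48] (size 3, min 36) -> median=31
Step 7: insert 27 -> lo=[10, 13, 26, 27] (size 4, max 27) hi=[36, 42, 48] (size 3, min 36) -> median=27
Step 8: insert 19 -> lo=[10, 13, 19, 26] (size 4, max 26) hi=[27, 36, 42, 48] (size 4, min 27) -> median=26.5

Answer: 26.5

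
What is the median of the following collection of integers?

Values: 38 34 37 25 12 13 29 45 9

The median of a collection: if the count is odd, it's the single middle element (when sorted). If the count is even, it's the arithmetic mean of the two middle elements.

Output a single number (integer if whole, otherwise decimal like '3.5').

Answer: 29

Derivation:
Step 1: insert 38 -> lo=[38] (size 1, max 38) hi=[] (size 0) -> median=38
Step 2: insert 34 -> lo=[34] (size 1, max 34) hi=[38] (size 1, min 38) -> median=36
Step 3: insert 37 -> lo=[34, 37] (size 2, max 37) hi=[38] (size 1, min 38) -> median=37
Step 4: insert 25 -> lo=[25, 34] (size 2, max 34) hi=[37, 38] (size 2, min 37) -> median=35.5
Step 5: insert 12 -> lo=[12, 25, 34] (size 3, max 34) hi=[37, 38] (size 2, min 37) -> median=34
Step 6: insert 13 -> lo=[12, 13, 25] (size 3, max 25) hi=[34, 37, 38] (size 3, min 34) -> median=29.5
Step 7: insert 29 -> lo=[12, 13, 25, 29] (size 4, max 29) hi=[34, 37, 38] (size 3, min 34) -> median=29
Step 8: insert 45 -> lo=[12, 13, 25, 29] (size 4, max 29) hi=[34, 37, 38, 45] (size 4, min 34) -> median=31.5
Step 9: insert 9 -> lo=[9, 12, 13, 25, 29] (size 5, max 29) hi=[34, 37, 38, 45] (size 4, min 34) -> median=29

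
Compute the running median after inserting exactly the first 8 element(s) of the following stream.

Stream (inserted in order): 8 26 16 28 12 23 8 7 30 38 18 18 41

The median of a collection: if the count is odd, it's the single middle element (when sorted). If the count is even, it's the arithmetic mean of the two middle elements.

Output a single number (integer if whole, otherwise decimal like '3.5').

Answer: 14

Derivation:
Step 1: insert 8 -> lo=[8] (size 1, max 8) hi=[] (size 0) -> median=8
Step 2: insert 26 -> lo=[8] (size 1, max 8) hi=[26] (size 1, min 26) -> median=17
Step 3: insert 16 -> lo=[8, 16] (size 2, max 16) hi=[26] (size 1, min 26) -> median=16
Step 4: insert 28 -> lo=[8, 16] (size 2, max 16) hi=[26, 28] (size 2, min 26) -> median=21
Step 5: insert 12 -> lo=[8, 12, 16] (size 3, max 16) hi=[26, 28] (size 2, min 26) -> median=16
Step 6: insert 23 -> lo=[8, 12, 16] (size 3, max 16) hi=[23, 26, 28] (size 3, min 23) -> median=19.5
Step 7: insert 8 -> lo=[8, 8, 12, 16] (size 4, max 16) hi=[23, 26, 28] (size 3, min 23) -> median=16
Step 8: insert 7 -> lo=[7, 8, 8, 12] (size 4, max 12) hi=[16, 23, 26, 28] (size 4, min 16) -> median=14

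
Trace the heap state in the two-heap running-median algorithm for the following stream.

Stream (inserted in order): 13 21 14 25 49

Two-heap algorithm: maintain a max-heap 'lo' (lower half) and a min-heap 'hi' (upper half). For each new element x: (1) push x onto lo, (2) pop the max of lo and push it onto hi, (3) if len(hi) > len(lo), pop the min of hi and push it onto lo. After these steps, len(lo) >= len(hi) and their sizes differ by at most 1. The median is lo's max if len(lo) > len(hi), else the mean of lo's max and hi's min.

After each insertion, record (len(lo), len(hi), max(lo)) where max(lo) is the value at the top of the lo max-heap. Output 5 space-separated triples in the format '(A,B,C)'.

Step 1: insert 13 -> lo=[13] hi=[] -> (len(lo)=1, len(hi)=0, max(lo)=13)
Step 2: insert 21 -> lo=[13] hi=[21] -> (len(lo)=1, len(hi)=1, max(lo)=13)
Step 3: insert 14 -> lo=[13, 14] hi=[21] -> (len(lo)=2, len(hi)=1, max(lo)=14)
Step 4: insert 25 -> lo=[13, 14] hi=[21, 25] -> (len(lo)=2, len(hi)=2, max(lo)=14)
Step 5: insert 49 -> lo=[13, 14, 21] hi=[25, 49] -> (len(lo)=3, len(hi)=2, max(lo)=21)

Answer: (1,0,13) (1,1,13) (2,1,14) (2,2,14) (3,2,21)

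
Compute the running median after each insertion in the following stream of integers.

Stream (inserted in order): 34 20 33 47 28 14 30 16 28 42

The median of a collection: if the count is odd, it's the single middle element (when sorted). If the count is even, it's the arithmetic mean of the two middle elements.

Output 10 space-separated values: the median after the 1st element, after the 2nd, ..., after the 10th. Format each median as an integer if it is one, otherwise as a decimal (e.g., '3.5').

Answer: 34 27 33 33.5 33 30.5 30 29 28 29

Derivation:
Step 1: insert 34 -> lo=[34] (size 1, max 34) hi=[] (size 0) -> median=34
Step 2: insert 20 -> lo=[20] (size 1, max 20) hi=[34] (size 1, min 34) -> median=27
Step 3: insert 33 -> lo=[20, 33] (size 2, max 33) hi=[34] (size 1, min 34) -> median=33
Step 4: insert 47 -> lo=[20, 33] (size 2, max 33) hi=[34, 47] (size 2, min 34) -> median=33.5
Step 5: insert 28 -> lo=[20, 28, 33] (size 3, max 33) hi=[34, 47] (size 2, min 34) -> median=33
Step 6: insert 14 -> lo=[14, 20, 28] (size 3, max 28) hi=[33, 34, 47] (size 3, min 33) -> median=30.5
Step 7: insert 30 -> lo=[14, 20, 28, 30] (size 4, max 30) hi=[33, 34, 47] (size 3, min 33) -> median=30
Step 8: insert 16 -> lo=[14, 16, 20, 28] (size 4, max 28) hi=[30, 33, 34, 47] (size 4, min 30) -> median=29
Step 9: insert 28 -> lo=[14, 16, 20, 28, 28] (size 5, max 28) hi=[30, 33, 34, 47] (size 4, min 30) -> median=28
Step 10: insert 42 -> lo=[14, 16, 20, 28, 28] (size 5, max 28) hi=[30, 33, 34, 42, 47] (size 5, min 30) -> median=29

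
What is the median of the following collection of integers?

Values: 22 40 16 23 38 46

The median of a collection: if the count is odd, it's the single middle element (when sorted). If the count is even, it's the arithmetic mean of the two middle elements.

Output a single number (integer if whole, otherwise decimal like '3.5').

Step 1: insert 22 -> lo=[22] (size 1, max 22) hi=[] (size 0) -> median=22
Step 2: insert 40 -> lo=[22] (size 1, max 22) hi=[40] (size 1, min 40) -> median=31
Step 3: insert 16 -> lo=[16, 22] (size 2, max 22) hi=[40] (size 1, min 40) -> median=22
Step 4: insert 23 -> lo=[16, 22] (size 2, max 22) hi=[23, 40] (size 2, min 23) -> median=22.5
Step 5: insert 38 -> lo=[16, 22, 23] (size 3, max 23) hi=[38, 40] (size 2, min 38) -> median=23
Step 6: insert 46 -> lo=[16, 22, 23] (size 3, max 23) hi=[38, 40, 46] (size 3, min 38) -> median=30.5

Answer: 30.5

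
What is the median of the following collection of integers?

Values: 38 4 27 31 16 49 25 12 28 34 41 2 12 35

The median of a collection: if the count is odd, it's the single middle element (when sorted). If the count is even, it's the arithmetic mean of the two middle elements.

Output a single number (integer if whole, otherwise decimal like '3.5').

Answer: 27.5

Derivation:
Step 1: insert 38 -> lo=[38] (size 1, max 38) hi=[] (size 0) -> median=38
Step 2: insert 4 -> lo=[4] (size 1, max 4) hi=[38] (size 1, min 38) -> median=21
Step 3: insert 27 -> lo=[4, 27] (size 2, max 27) hi=[38] (size 1, min 38) -> median=27
Step 4: insert 31 -> lo=[4, 27] (size 2, max 27) hi=[31, 38] (size 2, min 31) -> median=29
Step 5: insert 16 -> lo=[4, 16, 27] (size 3, max 27) hi=[31, 38] (size 2, min 31) -> median=27
Step 6: insert 49 -> lo=[4, 16, 27] (size 3, max 27) hi=[31, 38, 49] (size 3, min 31) -> median=29
Step 7: insert 25 -> lo=[4, 16, 25, 27] (size 4, max 27) hi=[31, 38, 49] (size 3, min 31) -> median=27
Step 8: insert 12 -> lo=[4, 12, 16, 25] (size 4, max 25) hi=[27, 31, 38, 49] (size 4, min 27) -> median=26
Step 9: insert 28 -> lo=[4, 12, 16, 25, 27] (size 5, max 27) hi=[28, 31, 38, 49] (size 4, min 28) -> median=27
Step 10: insert 34 -> lo=[4, 12, 16, 25, 27] (size 5, max 27) hi=[28, 31, 34, 38, 49] (size 5, min 28) -> median=27.5
Step 11: insert 41 -> lo=[4, 12, 16, 25, 27, 28] (size 6, max 28) hi=[31, 34, 38, 41, 49] (size 5, min 31) -> median=28
Step 12: insert 2 -> lo=[2, 4, 12, 16, 25, 27] (size 6, max 27) hi=[28, 31, 34, 38, 41, 49] (size 6, min 28) -> median=27.5
Step 13: insert 12 -> lo=[2, 4, 12, 12, 16, 25, 27] (size 7, max 27) hi=[28, 31, 34, 38, 41, 49] (size 6, min 28) -> median=27
Step 14: insert 35 -> lo=[2, 4, 12, 12, 16, 25, 27] (size 7, max 27) hi=[28, 31, 34, 35, 38, 41, 49] (size 7, min 28) -> median=27.5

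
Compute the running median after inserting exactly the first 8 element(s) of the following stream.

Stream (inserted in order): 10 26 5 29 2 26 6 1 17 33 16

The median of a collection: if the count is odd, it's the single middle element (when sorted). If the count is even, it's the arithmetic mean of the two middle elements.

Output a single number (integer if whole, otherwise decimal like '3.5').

Answer: 8

Derivation:
Step 1: insert 10 -> lo=[10] (size 1, max 10) hi=[] (size 0) -> median=10
Step 2: insert 26 -> lo=[10] (size 1, max 10) hi=[26] (size 1, min 26) -> median=18
Step 3: insert 5 -> lo=[5, 10] (size 2, max 10) hi=[26] (size 1, min 26) -> median=10
Step 4: insert 29 -> lo=[5, 10] (size 2, max 10) hi=[26, 29] (size 2, min 26) -> median=18
Step 5: insert 2 -> lo=[2, 5, 10] (size 3, max 10) hi=[26, 29] (size 2, min 26) -> median=10
Step 6: insert 26 -> lo=[2, 5, 10] (size 3, max 10) hi=[26, 26, 29] (size 3, min 26) -> median=18
Step 7: insert 6 -> lo=[2, 5, 6, 10] (size 4, max 10) hi=[26, 26, 29] (size 3, min 26) -> median=10
Step 8: insert 1 -> lo=[1, 2, 5, 6] (size 4, max 6) hi=[10, 26, 26, 29] (size 4, min 10) -> median=8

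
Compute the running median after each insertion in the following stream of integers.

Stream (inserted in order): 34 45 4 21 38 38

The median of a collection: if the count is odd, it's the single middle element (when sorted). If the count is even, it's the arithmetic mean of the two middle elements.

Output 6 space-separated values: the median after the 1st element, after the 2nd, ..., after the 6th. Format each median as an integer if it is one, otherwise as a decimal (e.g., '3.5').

Step 1: insert 34 -> lo=[34] (size 1, max 34) hi=[] (size 0) -> median=34
Step 2: insert 45 -> lo=[34] (size 1, max 34) hi=[45] (size 1, min 45) -> median=39.5
Step 3: insert 4 -> lo=[4, 34] (size 2, max 34) hi=[45] (size 1, min 45) -> median=34
Step 4: insert 21 -> lo=[4, 21] (size 2, max 21) hi=[34, 45] (size 2, min 34) -> median=27.5
Step 5: insert 38 -> lo=[4, 21, 34] (size 3, max 34) hi=[38, 45] (size 2, min 38) -> median=34
Step 6: insert 38 -> lo=[4, 21, 34] (size 3, max 34) hi=[38, 38, 45] (size 3, min 38) -> median=36

Answer: 34 39.5 34 27.5 34 36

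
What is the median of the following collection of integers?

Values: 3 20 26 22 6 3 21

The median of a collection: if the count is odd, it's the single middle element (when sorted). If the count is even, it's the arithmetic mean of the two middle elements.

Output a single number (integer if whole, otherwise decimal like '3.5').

Step 1: insert 3 -> lo=[3] (size 1, max 3) hi=[] (size 0) -> median=3
Step 2: insert 20 -> lo=[3] (size 1, max 3) hi=[20] (size 1, min 20) -> median=11.5
Step 3: insert 26 -> lo=[3, 20] (size 2, max 20) hi=[26] (size 1, min 26) -> median=20
Step 4: insert 22 -> lo=[3, 20] (size 2, max 20) hi=[22, 26] (size 2, min 22) -> median=21
Step 5: insert 6 -> lo=[3, 6, 20] (size 3, max 20) hi=[22, 26] (size 2, min 22) -> median=20
Step 6: insert 3 -> lo=[3, 3, 6] (size 3, max 6) hi=[20, 22, 26] (size 3, min 20) -> median=13
Step 7: insert 21 -> lo=[3, 3, 6, 20] (size 4, max 20) hi=[21, 22, 26] (size 3, min 21) -> median=20

Answer: 20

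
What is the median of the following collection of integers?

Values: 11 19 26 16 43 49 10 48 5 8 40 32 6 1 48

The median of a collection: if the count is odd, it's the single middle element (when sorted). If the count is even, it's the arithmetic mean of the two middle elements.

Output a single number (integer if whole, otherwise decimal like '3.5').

Answer: 19

Derivation:
Step 1: insert 11 -> lo=[11] (size 1, max 11) hi=[] (size 0) -> median=11
Step 2: insert 19 -> lo=[11] (size 1, max 11) hi=[19] (size 1, min 19) -> median=15
Step 3: insert 26 -> lo=[11, 19] (size 2, max 19) hi=[26] (size 1, min 26) -> median=19
Step 4: insert 16 -> lo=[11, 16] (size 2, max 16) hi=[19, 26] (size 2, min 19) -> median=17.5
Step 5: insert 43 -> lo=[11, 16, 19] (size 3, max 19) hi=[26, 43] (size 2, min 26) -> median=19
Step 6: insert 49 -> lo=[11, 16, 19] (size 3, max 19) hi=[26, 43, 49] (size 3, min 26) -> median=22.5
Step 7: insert 10 -> lo=[10, 11, 16, 19] (size 4, max 19) hi=[26, 43, 49] (size 3, min 26) -> median=19
Step 8: insert 48 -> lo=[10, 11, 16, 19] (size 4, max 19) hi=[26, 43, 48, 49] (size 4, min 26) -> median=22.5
Step 9: insert 5 -> lo=[5, 10, 11, 16, 19] (size 5, max 19) hi=[26, 43, 48, 49] (size 4, min 26) -> median=19
Step 10: insert 8 -> lo=[5, 8, 10, 11, 16] (size 5, max 16) hi=[19, 26, 43, 48, 49] (size 5, min 19) -> median=17.5
Step 11: insert 40 -> lo=[5, 8, 10, 11, 16, 19] (size 6, max 19) hi=[26, 40, 43, 48, 49] (size 5, min 26) -> median=19
Step 12: insert 32 -> lo=[5, 8, 10, 11, 16, 19] (size 6, max 19) hi=[26, 32, 40, 43, 48, 49] (size 6, min 26) -> median=22.5
Step 13: insert 6 -> lo=[5, 6, 8, 10, 11, 16, 19] (size 7, max 19) hi=[26, 32, 40, 43, 48, 49] (size 6, min 26) -> median=19
Step 14: insert 1 -> lo=[1, 5, 6, 8, 10, 11, 16] (size 7, max 16) hi=[19, 26, 32, 40, 43, 48, 49] (size 7, min 19) -> median=17.5
Step 15: insert 48 -> lo=[1, 5, 6, 8, 10, 11, 16, 19] (size 8, max 19) hi=[26, 32, 40, 43, 48, 48, 49] (size 7, min 26) -> median=19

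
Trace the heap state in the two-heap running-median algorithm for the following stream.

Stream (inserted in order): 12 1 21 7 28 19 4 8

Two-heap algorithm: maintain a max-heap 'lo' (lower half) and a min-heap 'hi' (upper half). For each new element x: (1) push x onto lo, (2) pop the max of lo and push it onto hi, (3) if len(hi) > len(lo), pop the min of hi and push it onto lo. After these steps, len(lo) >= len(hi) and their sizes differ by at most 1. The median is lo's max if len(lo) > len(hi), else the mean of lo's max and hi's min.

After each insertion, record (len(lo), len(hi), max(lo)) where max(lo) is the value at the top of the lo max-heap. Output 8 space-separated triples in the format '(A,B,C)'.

Answer: (1,0,12) (1,1,1) (2,1,12) (2,2,7) (3,2,12) (3,3,12) (4,3,12) (4,4,8)

Derivation:
Step 1: insert 12 -> lo=[12] hi=[] -> (len(lo)=1, len(hi)=0, max(lo)=12)
Step 2: insert 1 -> lo=[1] hi=[12] -> (len(lo)=1, len(hi)=1, max(lo)=1)
Step 3: insert 21 -> lo=[1, 12] hi=[21] -> (len(lo)=2, len(hi)=1, max(lo)=12)
Step 4: insert 7 -> lo=[1, 7] hi=[12, 21] -> (len(lo)=2, len(hi)=2, max(lo)=7)
Step 5: insert 28 -> lo=[1, 7, 12] hi=[21, 28] -> (len(lo)=3, len(hi)=2, max(lo)=12)
Step 6: insert 19 -> lo=[1, 7, 12] hi=[19, 21, 28] -> (len(lo)=3, len(hi)=3, max(lo)=12)
Step 7: insert 4 -> lo=[1, 4, 7, 12] hi=[19, 21, 28] -> (len(lo)=4, len(hi)=3, max(lo)=12)
Step 8: insert 8 -> lo=[1, 4, 7, 8] hi=[12, 19, 21, 28] -> (len(lo)=4, len(hi)=4, max(lo)=8)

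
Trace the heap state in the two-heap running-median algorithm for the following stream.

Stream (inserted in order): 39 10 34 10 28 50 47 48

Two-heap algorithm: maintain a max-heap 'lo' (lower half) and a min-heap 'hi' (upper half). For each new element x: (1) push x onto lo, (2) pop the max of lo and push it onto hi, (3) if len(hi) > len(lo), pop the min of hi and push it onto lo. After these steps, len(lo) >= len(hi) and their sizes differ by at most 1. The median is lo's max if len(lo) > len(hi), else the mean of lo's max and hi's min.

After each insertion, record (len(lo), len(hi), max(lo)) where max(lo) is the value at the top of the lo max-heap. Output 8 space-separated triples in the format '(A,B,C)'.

Step 1: insert 39 -> lo=[39] hi=[] -> (len(lo)=1, len(hi)=0, max(lo)=39)
Step 2: insert 10 -> lo=[10] hi=[39] -> (len(lo)=1, len(hi)=1, max(lo)=10)
Step 3: insert 34 -> lo=[10, 34] hi=[39] -> (len(lo)=2, len(hi)=1, max(lo)=34)
Step 4: insert 10 -> lo=[10, 10] hi=[34, 39] -> (len(lo)=2, len(hi)=2, max(lo)=10)
Step 5: insert 28 -> lo=[10, 10, 28] hi=[34, 39] -> (len(lo)=3, len(hi)=2, max(lo)=28)
Step 6: insert 50 -> lo=[10, 10, 28] hi=[34, 39, 50] -> (len(lo)=3, len(hi)=3, max(lo)=28)
Step 7: insert 47 -> lo=[10, 10, 28, 34] hi=[39, 47, 50] -> (len(lo)=4, len(hi)=3, max(lo)=34)
Step 8: insert 48 -> lo=[10, 10, 28, 34] hi=[39, 47, 48, 50] -> (len(lo)=4, len(hi)=4, max(lo)=34)

Answer: (1,0,39) (1,1,10) (2,1,34) (2,2,10) (3,2,28) (3,3,28) (4,3,34) (4,4,34)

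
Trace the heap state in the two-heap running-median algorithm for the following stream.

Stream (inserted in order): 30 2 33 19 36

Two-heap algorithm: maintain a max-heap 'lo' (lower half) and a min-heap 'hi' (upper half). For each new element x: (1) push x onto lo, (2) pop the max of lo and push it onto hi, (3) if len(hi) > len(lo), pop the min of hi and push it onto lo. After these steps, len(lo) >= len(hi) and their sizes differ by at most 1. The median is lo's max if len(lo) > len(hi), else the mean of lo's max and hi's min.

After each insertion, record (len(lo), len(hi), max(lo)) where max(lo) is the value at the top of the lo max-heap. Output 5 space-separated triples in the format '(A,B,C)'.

Step 1: insert 30 -> lo=[30] hi=[] -> (len(lo)=1, len(hi)=0, max(lo)=30)
Step 2: insert 2 -> lo=[2] hi=[30] -> (len(lo)=1, len(hi)=1, max(lo)=2)
Step 3: insert 33 -> lo=[2, 30] hi=[33] -> (len(lo)=2, len(hi)=1, max(lo)=30)
Step 4: insert 19 -> lo=[2, 19] hi=[30, 33] -> (len(lo)=2, len(hi)=2, max(lo)=19)
Step 5: insert 36 -> lo=[2, 19, 30] hi=[33, 36] -> (len(lo)=3, len(hi)=2, max(lo)=30)

Answer: (1,0,30) (1,1,2) (2,1,30) (2,2,19) (3,2,30)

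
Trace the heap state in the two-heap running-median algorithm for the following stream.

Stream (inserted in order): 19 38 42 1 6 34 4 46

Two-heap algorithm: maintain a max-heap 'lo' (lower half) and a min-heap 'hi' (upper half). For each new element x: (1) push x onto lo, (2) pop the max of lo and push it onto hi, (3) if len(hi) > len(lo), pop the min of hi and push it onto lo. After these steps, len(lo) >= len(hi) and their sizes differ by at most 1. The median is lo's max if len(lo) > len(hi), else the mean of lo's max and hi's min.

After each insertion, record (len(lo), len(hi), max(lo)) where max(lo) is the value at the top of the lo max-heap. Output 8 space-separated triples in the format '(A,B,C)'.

Step 1: insert 19 -> lo=[19] hi=[] -> (len(lo)=1, len(hi)=0, max(lo)=19)
Step 2: insert 38 -> lo=[19] hi=[38] -> (len(lo)=1, len(hi)=1, max(lo)=19)
Step 3: insert 42 -> lo=[19, 38] hi=[42] -> (len(lo)=2, len(hi)=1, max(lo)=38)
Step 4: insert 1 -> lo=[1, 19] hi=[38, 42] -> (len(lo)=2, len(hi)=2, max(lo)=19)
Step 5: insert 6 -> lo=[1, 6, 19] hi=[38, 42] -> (len(lo)=3, len(hi)=2, max(lo)=19)
Step 6: insert 34 -> lo=[1, 6, 19] hi=[34, 38, 42] -> (len(lo)=3, len(hi)=3, max(lo)=19)
Step 7: insert 4 -> lo=[1, 4, 6, 19] hi=[34, 38, 42] -> (len(lo)=4, len(hi)=3, max(lo)=19)
Step 8: insert 46 -> lo=[1, 4, 6, 19] hi=[34, 38, 42, 46] -> (len(lo)=4, len(hi)=4, max(lo)=19)

Answer: (1,0,19) (1,1,19) (2,1,38) (2,2,19) (3,2,19) (3,3,19) (4,3,19) (4,4,19)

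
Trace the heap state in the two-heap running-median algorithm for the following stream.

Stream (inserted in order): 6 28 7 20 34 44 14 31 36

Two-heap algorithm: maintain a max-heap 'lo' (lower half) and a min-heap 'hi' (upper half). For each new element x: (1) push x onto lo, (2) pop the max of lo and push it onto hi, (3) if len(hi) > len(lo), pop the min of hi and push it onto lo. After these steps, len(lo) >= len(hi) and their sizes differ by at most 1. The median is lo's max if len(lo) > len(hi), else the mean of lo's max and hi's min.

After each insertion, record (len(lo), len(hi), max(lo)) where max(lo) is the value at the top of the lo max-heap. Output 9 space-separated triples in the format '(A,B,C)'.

Answer: (1,0,6) (1,1,6) (2,1,7) (2,2,7) (3,2,20) (3,3,20) (4,3,20) (4,4,20) (5,4,28)

Derivation:
Step 1: insert 6 -> lo=[6] hi=[] -> (len(lo)=1, len(hi)=0, max(lo)=6)
Step 2: insert 28 -> lo=[6] hi=[28] -> (len(lo)=1, len(hi)=1, max(lo)=6)
Step 3: insert 7 -> lo=[6, 7] hi=[28] -> (len(lo)=2, len(hi)=1, max(lo)=7)
Step 4: insert 20 -> lo=[6, 7] hi=[20, 28] -> (len(lo)=2, len(hi)=2, max(lo)=7)
Step 5: insert 34 -> lo=[6, 7, 20] hi=[28, 34] -> (len(lo)=3, len(hi)=2, max(lo)=20)
Step 6: insert 44 -> lo=[6, 7, 20] hi=[28, 34, 44] -> (len(lo)=3, len(hi)=3, max(lo)=20)
Step 7: insert 14 -> lo=[6, 7, 14, 20] hi=[28, 34, 44] -> (len(lo)=4, len(hi)=3, max(lo)=20)
Step 8: insert 31 -> lo=[6, 7, 14, 20] hi=[28, 31, 34, 44] -> (len(lo)=4, len(hi)=4, max(lo)=20)
Step 9: insert 36 -> lo=[6, 7, 14, 20, 28] hi=[31, 34, 36, 44] -> (len(lo)=5, len(hi)=4, max(lo)=28)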